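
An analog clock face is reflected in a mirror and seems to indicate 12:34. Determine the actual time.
Reflection across the vertical (12-6) axis maps a hand at angle A degrees to (360 - A) degrees, which sends a reading of T minutes past 12:00 to (720 - T) minutes past 12:00.
Mirror reads 12:34 = 34 minutes past 12:00.
Actual time: (720 - 34) mod 720 = 686 minutes = 11:26.

Final answer: 11:26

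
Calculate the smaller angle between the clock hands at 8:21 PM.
Hour hand position: 8 x 30 + 21 x 0.5 = 250.5 degrees
Minute hand position: 21 x 6 = 126 degrees
Difference: |250.5 - 126| = 124.5 degrees
The angle between the hands is 124.5 degrees

Final answer: 124.5 degrees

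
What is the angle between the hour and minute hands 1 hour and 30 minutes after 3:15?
First find the time 1 hour and 30 minutes after 3:15.
Total minutes: 3 x 60 + 15 + 1 x 60 + 30 = 285.
285 mod 720 = 285 minutes = 4:45.
Now compute the angle at 4:45:
Hour hand: 4 x 30 + 45 x 0.5 = 142.5 degrees
Minute hand: 45 x 6 = 270 degrees
Difference: |142.5 - 270| = 127.5 degrees
The angle is 127.5 degrees

Final answer: 127.5 degrees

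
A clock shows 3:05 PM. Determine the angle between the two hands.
Hour hand position: 3 x 30 + 5 x 0.5 = 92.5 degrees
Minute hand position: 5 x 6 = 30 degrees
Difference: |92.5 - 30| = 62.5 degrees
The angle between the hands is 62.5 degrees

Final answer: 62.5 degrees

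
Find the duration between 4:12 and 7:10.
From 4:12 to 7:10:
(7 x 60 + 10) - (4 x 60 + 12) = 430 - 252 = 178 minutes
= 2 hours and 58 minutes

Final answer: 2 hours and 58 minutes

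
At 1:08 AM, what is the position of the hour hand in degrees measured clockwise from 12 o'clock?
The hour hand moves 30 degrees per hour and 0.5 degrees per minute.
At 1:08: (1) x 30 + 8 x 0.5 = 30 + 4 = 34 degrees

Final answer: 34 degrees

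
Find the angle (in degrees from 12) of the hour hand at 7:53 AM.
The hour hand moves 30 degrees per hour and 0.5 degrees per minute.
At 7:53: (7) x 30 + 53 x 0.5 = 210 + 26.5 = 236.5 degrees

Final answer: 236.5 degrees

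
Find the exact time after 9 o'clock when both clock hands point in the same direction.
The minute hand gains 5.5 degrees per minute on the hour hand.
At 9:00, the hour hand is at 270 degrees and the minute hand is at 0 degrees.
The gap is 270 degrees. Time to close: 270/5.5 = 60 x 9/11 = 49.09 minutes.
The hands overlap at 49.09 minutes past 9:00.

Final answer: 49.09 minutes past 9:00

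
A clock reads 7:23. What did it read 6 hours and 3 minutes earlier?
Starting time: 7:23 = 443 total minutes past 12:00
Subtracting: 6 hours and 3 minutes = 363 minutes
443 - 363 = 80 minutes
= 1 hour and 20 minutes past 12:00 = 1:20

Final answer: 1:20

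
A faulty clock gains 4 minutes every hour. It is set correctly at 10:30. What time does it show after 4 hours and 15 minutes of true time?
For every 60 true minutes, the faulty clock advances 60 + 4 = 64 minutes.
True elapsed: 4 hours and 15 minutes = 255 minutes.
Faulty clock advances: 255 x 64/60 = 272 minutes (drift: 17 minutes ahead).
Shown time: 10:30 + 272 minutes = 3:02.

Final answer: 3:02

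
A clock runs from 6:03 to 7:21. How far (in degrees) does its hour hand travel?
The hour hand moves 0.5 degrees per minute.
Time elapsed: 7:21 - 6:03 = 78 minutes
Angular displacement: 78 x 0.5 = 39 degrees

Final answer: 39 degrees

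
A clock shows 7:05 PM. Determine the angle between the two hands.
Hour hand position: 7 x 30 + 5 x 0.5 = 212.5 degrees
Minute hand position: 5 x 6 = 30 degrees
Difference: |212.5 - 30| = 182.5 degrees
Since 182.5 > 180, the smaller angle is 360 - 182.5 = 177.5 degrees

Final answer: 177.5 degrees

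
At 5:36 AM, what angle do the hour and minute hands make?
Hour hand position: 5 x 30 + 36 x 0.5 = 168 degrees
Minute hand position: 36 x 6 = 216 degrees
Difference: |168 - 216| = 48 degrees
The angle between the hands is 48 degrees

Final answer: 48 degrees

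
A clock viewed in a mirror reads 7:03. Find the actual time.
Reflection across the vertical (12-6) axis maps a hand at angle A degrees to (360 - A) degrees, which sends a reading of T minutes past 12:00 to (720 - T) minutes past 12:00.
Mirror reads 7:03 = 423 minutes past 12:00.
Actual time: (720 - 423) mod 720 = 297 minutes = 4:57.

Final answer: 4:57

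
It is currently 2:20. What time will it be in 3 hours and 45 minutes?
Starting time: 2:20
Adding 45 minutes to 20 minutes: 20 + 45 = 65 minutes = 1 hour and 5 minutes
Adding 3 hours: 2 + 3 + 1 (carry) = 6
Final time: 6:05

Final answer: 6:05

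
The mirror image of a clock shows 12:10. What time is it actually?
Reflection across the vertical (12-6) axis maps a hand at angle A degrees to (360 - A) degrees, which sends a reading of T minutes past 12:00 to (720 - T) minutes past 12:00.
Mirror reads 12:10 = 10 minutes past 12:00.
Actual time: (720 - 10) mod 720 = 710 minutes = 11:50.

Final answer: 11:50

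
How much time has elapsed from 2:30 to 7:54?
From 2:30 to 7:54:
(7 x 60 + 54) - (2 x 60 + 30) = 474 - 150 = 324 minutes
= 5 hours and 24 minutes

Final answer: 5 hours and 24 minutes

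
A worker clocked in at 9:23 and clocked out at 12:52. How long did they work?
From 9:23 to 12:52:
(12 x 60 + 52) - (9 x 60 + 23) = 772 - 563 = 209 minutes
= 3 hours and 29 minutes

Final answer: 3 hours and 29 minutes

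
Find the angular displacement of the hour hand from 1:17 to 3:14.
The hour hand moves 0.5 degrees per minute.
Time elapsed: 3:14 - 1:17 = 117 minutes
Angular displacement: 117 x 0.5 = 58.5 degrees

Final answer: 58.5 degrees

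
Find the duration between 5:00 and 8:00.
From 5:00 to 8:00:
(8 x 60 + 0) - (5 x 60 + 0) = 480 - 300 = 180 minutes
= 3 hours

Final answer: 3 hours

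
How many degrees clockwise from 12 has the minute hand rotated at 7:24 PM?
The minute hand moves 6 degrees per minute.
At 7:24: 24 x 6 = 144 degrees

Final answer: 144 degrees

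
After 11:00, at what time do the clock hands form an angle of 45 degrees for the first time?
At t minutes past 11:00, the hour hand is at 30 x 11 + 0.5t degrees and the minute hand is at 6t degrees.
The smaller angle between them is 45 degrees when |30H - 5.5t| = 45 or |30H - 5.5t| = 315.
With H = 11, solve 30 x 11 - 5.5t = +/- target for each target:
  t = (30 x 11 - 45) / 5.5 = 51.82
  t = (30 x 11 + 45) / 5.5 = 68.18 (outside (0, 60))
  t = (30 x 11 - 315) / 5.5 = 2.73
  t = (30 x 11 + 315) / 5.5 = 117.27 (outside (0, 60))
Valid solutions in (0, 60): {2.73, 51.82} minutes.
The first occurrence is t = 2.73 minutes.
The hands form a 45-degree angle at 2.73 minutes past 11:00.

Final answer: 2.73 minutes past 11:00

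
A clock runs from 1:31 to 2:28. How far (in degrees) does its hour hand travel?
The hour hand moves 0.5 degrees per minute.
Time elapsed: 2:28 - 1:31 = 57 minutes
Angular displacement: 57 x 0.5 = 28.5 degrees

Final answer: 28.5 degrees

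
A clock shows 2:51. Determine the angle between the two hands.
Hour hand position: 2 x 30 + 51 x 0.5 = 85.5 degrees
Minute hand position: 51 x 6 = 306 degrees
Difference: |85.5 - 306| = 220.5 degrees
Since 220.5 > 180, the smaller angle is 360 - 220.5 = 139.5 degrees

Final answer: 139.5 degrees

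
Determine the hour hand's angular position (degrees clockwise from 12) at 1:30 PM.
The hour hand moves 30 degrees per hour and 0.5 degrees per minute.
At 1:30: (1) x 30 + 30 x 0.5 = 30 + 15 = 45 degrees

Final answer: 45 degrees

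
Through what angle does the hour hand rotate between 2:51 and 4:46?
The hour hand moves 0.5 degrees per minute.
Time elapsed: 4:46 - 2:51 = 115 minutes
Angular displacement: 115 x 0.5 = 57.5 degrees

Final answer: 57.5 degrees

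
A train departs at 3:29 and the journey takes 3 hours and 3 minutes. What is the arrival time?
Starting time: 3:29
Adding 3 minutes to 29 minutes: 29 + 3 = 32 minutes
Adding 3 hours: 3 + 3 = 6
Final time: 6:32

Final answer: 6:32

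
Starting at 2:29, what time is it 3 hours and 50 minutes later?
Starting time: 2:29
Adding 50 minutes to 29 minutes: 29 + 50 = 79 minutes = 1 hour and 19 minutes
Adding 3 hours: 2 + 3 + 1 (carry) = 6
Final time: 6:19

Final answer: 6:19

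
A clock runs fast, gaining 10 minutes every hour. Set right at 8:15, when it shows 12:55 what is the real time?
For every 60 true minutes, the faulty clock advances 70 minutes, so 1 faulty-clock minute corresponds to 60/70 true minutes.
From 8:15 to 12:55 on the faulty dial is 280 minutes.
True elapsed: 280 x 60/70 = 240 minutes = 4 hours.
True time: 8:15 + 4 hours = 12:15.

Final answer: 12:15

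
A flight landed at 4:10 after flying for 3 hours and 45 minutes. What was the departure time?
Starting time: 4:10 = 250 total minutes past 12:00
Subtracting: 3 hours and 45 minutes = 225 minutes
250 - 225 = 25 minutes
= 25 minutes past 12:00 = 12:25

Final answer: 12:25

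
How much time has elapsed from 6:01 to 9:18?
From 6:01 to 9:18:
(9 x 60 + 18) - (6 x 60 + 1) = 558 - 361 = 197 minutes
= 3 hours and 17 minutes

Final answer: 3 hours and 17 minutes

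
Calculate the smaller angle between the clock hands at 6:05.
Hour hand position: 6 x 30 + 5 x 0.5 = 182.5 degrees
Minute hand position: 5 x 6 = 30 degrees
Difference: |182.5 - 30| = 152.5 degrees
The angle between the hands is 152.5 degrees

Final answer: 152.5 degrees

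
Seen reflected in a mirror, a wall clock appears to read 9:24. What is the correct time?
Reflection across the vertical (12-6) axis maps a hand at angle A degrees to (360 - A) degrees, which sends a reading of T minutes past 12:00 to (720 - T) minutes past 12:00.
Mirror reads 9:24 = 564 minutes past 12:00.
Actual time: (720 - 564) mod 720 = 156 minutes = 2:36.

Final answer: 2:36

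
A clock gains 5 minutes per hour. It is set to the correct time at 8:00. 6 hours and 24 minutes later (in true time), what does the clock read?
For every 60 true minutes, the faulty clock advances 60 + 5 = 65 minutes.
True elapsed: 6 hours and 24 minutes = 384 minutes.
Faulty clock advances: 384 x 65/60 = 416 minutes (drift: 32 minutes ahead).
Shown time: 8:00 + 416 minutes = 2:56.

Final answer: 2:56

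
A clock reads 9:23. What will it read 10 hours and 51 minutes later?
Starting time: 9:23
Adding 51 minutes to 23 minutes: 23 + 51 = 74 minutes = 1 hour and 14 minutes
Adding 10 hours: 9 + 10 + 1 (carry) = 20 - 12 = 8
Final time: 8:14

Final answer: 8:14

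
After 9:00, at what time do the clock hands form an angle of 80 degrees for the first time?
At t minutes past 9:00, the hour hand is at 30 x 9 + 0.5t degrees and the minute hand is at 6t degrees.
The smaller angle between them is 80 degrees when |30H - 5.5t| = 80 or |30H - 5.5t| = 280.
With H = 9, solve 30 x 9 - 5.5t = +/- target for each target:
  t = (30 x 9 - 80) / 5.5 = 34.55
  t = (30 x 9 + 80) / 5.5 = 63.64 (outside (0, 60))
  t = (30 x 9 - 280) / 5.5 = -1.82 (outside (0, 60))
  t = (30 x 9 + 280) / 5.5 = 100 (outside (0, 60))
Valid solutions in (0, 60): {34.55} minutes.
The first occurrence is t = 34.55 minutes.
The hands form a 80-degree angle at 34.55 minutes past 9:00.

Final answer: 34.55 minutes past 9:00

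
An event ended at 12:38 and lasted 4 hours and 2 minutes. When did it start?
Starting time: 12:38 = 38 total minutes past 12:00
Subtracting: 4 hours and 2 minutes = 242 minutes
38 - 242 = -204 (negative, add 12 hours = 720) = 516 minutes
= 8 hours and 36 minutes past 12:00 = 8:36

Final answer: 8:36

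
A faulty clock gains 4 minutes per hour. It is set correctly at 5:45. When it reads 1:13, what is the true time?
For every 60 true minutes, the faulty clock advances 64 minutes, so 1 faulty-clock minute corresponds to 60/64 true minutes.
From 5:45 to 1:13 on the faulty dial is 448 minutes.
True elapsed: 448 x 60/64 = 420 minutes = 7 hours.
True time: 5:45 + 7 hours = 12:45.

Final answer: 12:45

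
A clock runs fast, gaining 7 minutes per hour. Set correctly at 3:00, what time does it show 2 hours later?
For every 60 true minutes, the faulty clock advances 60 + 7 = 67 minutes.
True elapsed: 2 hours = 120 minutes.
Faulty clock advances: 120 x 67/60 = 134 minutes (drift: 14 minutes ahead).
Shown time: 3:00 + 134 minutes = 5:14.

Final answer: 5:14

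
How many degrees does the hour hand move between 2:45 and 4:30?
The hour hand moves 0.5 degrees per minute.
Time elapsed: 4:30 - 2:45 = 105 minutes
Angular displacement: 105 x 0.5 = 52.5 degrees

Final answer: 52.5 degrees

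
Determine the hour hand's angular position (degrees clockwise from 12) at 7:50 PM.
The hour hand moves 30 degrees per hour and 0.5 degrees per minute.
At 7:50: (7) x 30 + 50 x 0.5 = 210 + 25 = 235 degrees

Final answer: 235 degrees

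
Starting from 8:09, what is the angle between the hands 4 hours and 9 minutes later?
First find the time 4 hours and 9 minutes after 8:09.
Total minutes: 8 x 60 + 9 + 4 x 60 + 9 = 738.
738 mod 720 = 18 minutes = 12:18.
Now compute the angle at 12:18:
Hour hand: 0 x 30 + 18 x 0.5 = 9 degrees
Minute hand: 18 x 6 = 108 degrees
Difference: |9 - 108| = 99 degrees
The angle is 99 degrees

Final answer: 99 degrees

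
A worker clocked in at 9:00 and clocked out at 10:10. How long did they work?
From 9:00 to 10:10:
(10 x 60 + 10) - (9 x 60 + 0) = 610 - 540 = 70 minutes
= 1 hour and 10 minutes

Final answer: 1 hour and 10 minutes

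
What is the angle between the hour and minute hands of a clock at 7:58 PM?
Hour hand position: 7 x 30 + 58 x 0.5 = 239 degrees
Minute hand position: 58 x 6 = 348 degrees
Difference: |239 - 348| = 109 degrees
The angle between the hands is 109 degrees

Final answer: 109 degrees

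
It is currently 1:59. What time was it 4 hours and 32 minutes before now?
Starting time: 1:59 = 119 total minutes past 12:00
Subtracting: 4 hours and 32 minutes = 272 minutes
119 - 272 = -153 (negative, add 12 hours = 720) = 567 minutes
= 9 hours and 27 minutes past 12:00 = 9:27

Final answer: 9:27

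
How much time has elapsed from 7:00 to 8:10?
From 7:00 to 8:10:
(8 x 60 + 10) - (7 x 60 + 0) = 490 - 420 = 70 minutes
= 1 hour and 10 minutes

Final answer: 1 hour and 10 minutes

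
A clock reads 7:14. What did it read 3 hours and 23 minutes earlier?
Starting time: 7:14 = 434 total minutes past 12:00
Subtracting: 3 hours and 23 minutes = 203 minutes
434 - 203 = 231 minutes
= 3 hours and 51 minutes past 12:00 = 3:51

Final answer: 3:51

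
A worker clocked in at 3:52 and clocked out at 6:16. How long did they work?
From 3:52 to 6:16:
(6 x 60 + 16) - (3 x 60 + 52) = 376 - 232 = 144 minutes
= 2 hours and 24 minutes

Final answer: 2 hours and 24 minutes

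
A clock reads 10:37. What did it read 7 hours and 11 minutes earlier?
Starting time: 10:37 = 637 total minutes past 12:00
Subtracting: 7 hours and 11 minutes = 431 minutes
637 - 431 = 206 minutes
= 3 hours and 26 minutes past 12:00 = 3:26

Final answer: 3:26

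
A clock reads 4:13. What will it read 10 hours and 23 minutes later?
Starting time: 4:13
Adding 23 minutes to 13 minutes: 13 + 23 = 36 minutes
Adding 10 hours: 4 + 10 = 14 - 12 = 2
Final time: 2:36

Final answer: 2:36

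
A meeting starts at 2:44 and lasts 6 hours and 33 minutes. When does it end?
Starting time: 2:44
Adding 33 minutes to 44 minutes: 44 + 33 = 77 minutes = 1 hour and 17 minutes
Adding 6 hours: 2 + 6 + 1 (carry) = 9
Final time: 9:17

Final answer: 9:17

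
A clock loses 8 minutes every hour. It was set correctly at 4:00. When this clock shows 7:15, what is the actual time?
For every 60 true minutes, the faulty clock advances 52 minutes, so 1 faulty-clock minute corresponds to 60/52 true minutes.
From 4:00 to 7:15 on the faulty dial is 195 minutes.
True elapsed: 195 x 60/52 = 225 minutes = 3 hours and 45 minutes.
True time: 4:00 + 3 hours and 45 minutes = 7:45.

Final answer: 7:45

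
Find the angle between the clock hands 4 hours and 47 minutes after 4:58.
First find the time 4 hours and 47 minutes after 4:58.
Total minutes: 4 x 60 + 58 + 4 x 60 + 47 = 585.
585 mod 720 = 585 minutes = 9:45.
Now compute the angle at 9:45:
Hour hand: 9 x 30 + 45 x 0.5 = 292.5 degrees
Minute hand: 45 x 6 = 270 degrees
Difference: |292.5 - 270| = 22.5 degrees
The angle is 22.5 degrees

Final answer: 22.5 degrees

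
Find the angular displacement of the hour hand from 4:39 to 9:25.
The hour hand moves 0.5 degrees per minute.
Time elapsed: 9:25 - 4:39 = 286 minutes
Angular displacement: 286 x 0.5 = 143 degrees

Final answer: 143 degrees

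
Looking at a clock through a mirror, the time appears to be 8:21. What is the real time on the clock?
Reflection across the vertical (12-6) axis maps a hand at angle A degrees to (360 - A) degrees, which sends a reading of T minutes past 12:00 to (720 - T) minutes past 12:00.
Mirror reads 8:21 = 501 minutes past 12:00.
Actual time: (720 - 501) mod 720 = 219 minutes = 3:39.

Final answer: 3:39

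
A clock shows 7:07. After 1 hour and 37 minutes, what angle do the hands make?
First find the time 1 hour and 37 minutes after 7:07.
Total minutes: 7 x 60 + 7 + 1 x 60 + 37 = 524.
524 mod 720 = 524 minutes = 8:44.
Now compute the angle at 8:44:
Hour hand: 8 x 30 + 44 x 0.5 = 262 degrees
Minute hand: 44 x 6 = 264 degrees
Difference: |262 - 264| = 2 degrees
The angle is 2 degrees

Final answer: 2 degrees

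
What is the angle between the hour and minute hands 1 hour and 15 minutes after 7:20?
First find the time 1 hour and 15 minutes after 7:20.
Total minutes: 7 x 60 + 20 + 1 x 60 + 15 = 515.
515 mod 720 = 515 minutes = 8:35.
Now compute the angle at 8:35:
Hour hand: 8 x 30 + 35 x 0.5 = 257.5 degrees
Minute hand: 35 x 6 = 210 degrees
Difference: |257.5 - 210| = 47.5 degrees
The angle is 47.5 degrees

Final answer: 47.5 degrees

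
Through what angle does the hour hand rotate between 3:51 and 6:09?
The hour hand moves 0.5 degrees per minute.
Time elapsed: 6:09 - 3:51 = 138 minutes
Angular displacement: 138 x 0.5 = 69 degrees

Final answer: 69 degrees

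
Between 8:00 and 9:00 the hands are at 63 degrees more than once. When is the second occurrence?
At t minutes past 8:00, the hour hand is at 30 x 8 + 0.5t degrees and the minute hand is at 6t degrees.
The smaller angle between them is 63 degrees when |30H - 5.5t| = 63 or |30H - 5.5t| = 297.
With H = 8, solve 30 x 8 - 5.5t = +/- target for each target:
  t = (30 x 8 - 63) / 5.5 = 32.18
  t = (30 x 8 + 63) / 5.5 = 55.09
  t = (30 x 8 - 297) / 5.5 = -10.36 (outside (0, 60))
  t = (30 x 8 + 297) / 5.5 = 97.64 (outside (0, 60))
Valid solutions in (0, 60): {32.18, 55.09} minutes.
The second occurrence is t = 55.09 minutes.
The hands form a 63-degree angle at 55.09 minutes past 8:00.

Final answer: 55.09 minutes past 8:00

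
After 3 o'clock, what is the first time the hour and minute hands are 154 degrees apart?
At t minutes past 3:00, the hour hand is at 30 x 3 + 0.5t degrees and the minute hand is at 6t degrees.
The smaller angle between them is 154 degrees when |30H - 5.5t| = 154 or |30H - 5.5t| = 206.
With H = 3, solve 30 x 3 - 5.5t = +/- target for each target:
  t = (30 x 3 - 154) / 5.5 = -11.64 (outside (0, 60))
  t = (30 x 3 + 154) / 5.5 = 44.36
  t = (30 x 3 - 206) / 5.5 = -21.09 (outside (0, 60))
  t = (30 x 3 + 206) / 5.5 = 53.82
Valid solutions in (0, 60): {44.36, 53.82} minutes.
The first occurrence is t = 44.36 minutes.
The hands form a 154-degree angle at 44.36 minutes past 3:00.

Final answer: 44.36 minutes past 3:00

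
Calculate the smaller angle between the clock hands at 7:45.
Hour hand position: 7 x 30 + 45 x 0.5 = 232.5 degrees
Minute hand position: 45 x 6 = 270 degrees
Difference: |232.5 - 270| = 37.5 degrees
The angle between the hands is 37.5 degrees

Final answer: 37.5 degrees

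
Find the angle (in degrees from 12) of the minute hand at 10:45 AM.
The minute hand moves 6 degrees per minute.
At 10:45: 45 x 6 = 270 degrees

Final answer: 270 degrees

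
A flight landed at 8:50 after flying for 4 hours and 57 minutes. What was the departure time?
Starting time: 8:50 = 530 total minutes past 12:00
Subtracting: 4 hours and 57 minutes = 297 minutes
530 - 297 = 233 minutes
= 3 hours and 53 minutes past 12:00 = 3:53

Final answer: 3:53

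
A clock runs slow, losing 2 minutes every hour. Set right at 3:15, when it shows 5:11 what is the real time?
For every 60 true minutes, the faulty clock advances 58 minutes, so 1 faulty-clock minute corresponds to 60/58 true minutes.
From 3:15 to 5:11 on the faulty dial is 116 minutes.
True elapsed: 116 x 60/58 = 120 minutes = 2 hours.
True time: 3:15 + 2 hours = 5:15.

Final answer: 5:15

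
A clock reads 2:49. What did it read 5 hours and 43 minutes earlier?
Starting time: 2:49 = 169 total minutes past 12:00
Subtracting: 5 hours and 43 minutes = 343 minutes
169 - 343 = -174 (negative, add 12 hours = 720) = 546 minutes
= 9 hours and 6 minutes past 12:00 = 9:06

Final answer: 9:06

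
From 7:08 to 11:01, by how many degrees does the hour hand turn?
The hour hand moves 0.5 degrees per minute.
Time elapsed: 11:01 - 7:08 = 233 minutes
Angular displacement: 233 x 0.5 = 116.5 degrees

Final answer: 116.5 degrees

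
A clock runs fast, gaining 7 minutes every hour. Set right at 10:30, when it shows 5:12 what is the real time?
For every 60 true minutes, the faulty clock advances 67 minutes, so 1 faulty-clock minute corresponds to 60/67 true minutes.
From 10:30 to 5:12 on the faulty dial is 402 minutes.
True elapsed: 402 x 60/67 = 360 minutes = 6 hours.
True time: 10:30 + 6 hours = 4:30.

Final answer: 4:30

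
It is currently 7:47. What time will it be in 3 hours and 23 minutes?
Starting time: 7:47
Adding 23 minutes to 47 minutes: 47 + 23 = 70 minutes = 1 hour and 10 minutes
Adding 3 hours: 7 + 3 + 1 (carry) = 11
Final time: 11:10

Final answer: 11:10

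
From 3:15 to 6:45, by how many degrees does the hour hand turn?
The hour hand moves 0.5 degrees per minute.
Time elapsed: 6:45 - 3:15 = 210 minutes
Angular displacement: 210 x 0.5 = 105 degrees

Final answer: 105 degrees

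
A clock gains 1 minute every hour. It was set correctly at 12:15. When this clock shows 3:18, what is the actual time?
For every 60 true minutes, the faulty clock advances 61 minutes, so 1 faulty-clock minute corresponds to 60/61 true minutes.
From 12:15 to 3:18 on the faulty dial is 183 minutes.
True elapsed: 183 x 60/61 = 180 minutes = 3 hours.
True time: 12:15 + 3 hours = 3:15.

Final answer: 3:15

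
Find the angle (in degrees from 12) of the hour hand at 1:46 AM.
The hour hand moves 30 degrees per hour and 0.5 degrees per minute.
At 1:46: (1) x 30 + 46 x 0.5 = 30 + 23 = 53 degrees

Final answer: 53 degrees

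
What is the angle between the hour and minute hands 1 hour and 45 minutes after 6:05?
First find the time 1 hour and 45 minutes after 6:05.
Total minutes: 6 x 60 + 5 + 1 x 60 + 45 = 470.
470 mod 720 = 470 minutes = 7:50.
Now compute the angle at 7:50:
Hour hand: 7 x 30 + 50 x 0.5 = 235 degrees
Minute hand: 50 x 6 = 300 degrees
Difference: |235 - 300| = 65 degrees
The angle is 65 degrees

Final answer: 65 degrees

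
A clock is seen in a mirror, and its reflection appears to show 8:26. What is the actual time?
Reflection across the vertical (12-6) axis maps a hand at angle A degrees to (360 - A) degrees, which sends a reading of T minutes past 12:00 to (720 - T) minutes past 12:00.
Mirror reads 8:26 = 506 minutes past 12:00.
Actual time: (720 - 506) mod 720 = 214 minutes = 3:34.

Final answer: 3:34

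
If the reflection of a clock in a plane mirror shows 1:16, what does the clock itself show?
Reflection across the vertical (12-6) axis maps a hand at angle A degrees to (360 - A) degrees, which sends a reading of T minutes past 12:00 to (720 - T) minutes past 12:00.
Mirror reads 1:16 = 76 minutes past 12:00.
Actual time: (720 - 76) mod 720 = 644 minutes = 10:44.

Final answer: 10:44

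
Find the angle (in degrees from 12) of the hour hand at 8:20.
The hour hand moves 30 degrees per hour and 0.5 degrees per minute.
At 8:20: (8) x 30 + 20 x 0.5 = 240 + 10 = 250 degrees

Final answer: 250 degrees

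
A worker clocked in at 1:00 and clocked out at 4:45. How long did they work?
From 1:00 to 4:45:
(4 x 60 + 45) - (1 x 60 + 0) = 285 - 60 = 225 minutes
= 3 hours and 45 minutes

Final answer: 3 hours and 45 minutes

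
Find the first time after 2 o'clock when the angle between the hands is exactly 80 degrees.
At t minutes past 2:00, the hour hand is at 30 x 2 + 0.5t degrees and the minute hand is at 6t degrees.
The smaller angle between them is 80 degrees when |30H - 5.5t| = 80 or |30H - 5.5t| = 280.
With H = 2, solve 30 x 2 - 5.5t = +/- target for each target:
  t = (30 x 2 - 80) / 5.5 = -3.64 (outside (0, 60))
  t = (30 x 2 + 80) / 5.5 = 25.45
  t = (30 x 2 - 280) / 5.5 = -40 (outside (0, 60))
  t = (30 x 2 + 280) / 5.5 = 61.82 (outside (0, 60))
Valid solutions in (0, 60): {25.45} minutes.
The first occurrence is t = 25.45 minutes.
The hands form a 80-degree angle at 25.45 minutes past 2:00.

Final answer: 25.45 minutes past 2:00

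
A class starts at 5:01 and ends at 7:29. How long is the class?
From 5:01 to 7:29:
(7 x 60 + 29) - (5 x 60 + 1) = 449 - 301 = 148 minutes
= 2 hours and 28 minutes

Final answer: 2 hours and 28 minutes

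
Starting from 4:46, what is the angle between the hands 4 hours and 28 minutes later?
First find the time 4 hours and 28 minutes after 4:46.
Total minutes: 4 x 60 + 46 + 4 x 60 + 28 = 554.
554 mod 720 = 554 minutes = 9:14.
Now compute the angle at 9:14:
Hour hand: 9 x 30 + 14 x 0.5 = 277 degrees
Minute hand: 14 x 6 = 84 degrees
Difference: |277 - 84| = 193 degrees
Smaller angle: 360 - 193 = 167 degrees

Final answer: 167 degrees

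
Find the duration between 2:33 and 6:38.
From 2:33 to 6:38:
(6 x 60 + 38) - (2 x 60 + 33) = 398 - 153 = 245 minutes
= 4 hours and 5 minutes

Final answer: 4 hours and 5 minutes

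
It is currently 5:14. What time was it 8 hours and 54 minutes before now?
Starting time: 5:14 = 314 total minutes past 12:00
Subtracting: 8 hours and 54 minutes = 534 minutes
314 - 534 = -220 (negative, add 12 hours = 720) = 500 minutes
= 8 hours and 20 minutes past 12:00 = 8:20

Final answer: 8:20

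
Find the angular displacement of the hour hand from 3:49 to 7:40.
The hour hand moves 0.5 degrees per minute.
Time elapsed: 7:40 - 3:49 = 231 minutes
Angular displacement: 231 x 0.5 = 115.5 degrees

Final answer: 115.5 degrees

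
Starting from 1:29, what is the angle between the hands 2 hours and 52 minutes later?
First find the time 2 hours and 52 minutes after 1:29.
Total minutes: 1 x 60 + 29 + 2 x 60 + 52 = 261.
261 mod 720 = 261 minutes = 4:21.
Now compute the angle at 4:21:
Hour hand: 4 x 30 + 21 x 0.5 = 130.5 degrees
Minute hand: 21 x 6 = 126 degrees
Difference: |130.5 - 126| = 4.5 degrees
The angle is 4.5 degrees

Final answer: 4.5 degrees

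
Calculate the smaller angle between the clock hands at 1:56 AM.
Hour hand position: 1 x 30 + 56 x 0.5 = 58 degrees
Minute hand position: 56 x 6 = 336 degrees
Difference: |58 - 336| = 278 degrees
Since 278 > 180, the smaller angle is 360 - 278 = 82 degrees

Final answer: 82 degrees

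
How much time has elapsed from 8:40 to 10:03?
From 8:40 to 10:03:
(10 x 60 + 3) - (8 x 60 + 40) = 603 - 520 = 83 minutes
= 1 hour and 23 minutes

Final answer: 1 hour and 23 minutes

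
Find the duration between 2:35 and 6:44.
From 2:35 to 6:44:
(6 x 60 + 44) - (2 x 60 + 35) = 404 - 155 = 249 minutes
= 4 hours and 9 minutes

Final answer: 4 hours and 9 minutes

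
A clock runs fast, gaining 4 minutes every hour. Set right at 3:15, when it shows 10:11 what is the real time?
For every 60 true minutes, the faulty clock advances 64 minutes, so 1 faulty-clock minute corresponds to 60/64 true minutes.
From 3:15 to 10:11 on the faulty dial is 416 minutes.
True elapsed: 416 x 60/64 = 390 minutes = 6 hours and 30 minutes.
True time: 3:15 + 6 hours and 30 minutes = 9:45.

Final answer: 9:45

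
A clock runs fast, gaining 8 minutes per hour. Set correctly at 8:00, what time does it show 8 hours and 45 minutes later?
For every 60 true minutes, the faulty clock advances 60 + 8 = 68 minutes.
True elapsed: 8 hours and 45 minutes = 525 minutes.
Faulty clock advances: 525 x 68/60 = 595 minutes (drift: 70 minutes ahead).
Shown time: 8:00 + 595 minutes = 5:55.

Final answer: 5:55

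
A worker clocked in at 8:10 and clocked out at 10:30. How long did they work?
From 8:10 to 10:30:
(10 x 60 + 30) - (8 x 60 + 10) = 630 - 490 = 140 minutes
= 2 hours and 20 minutes

Final answer: 2 hours and 20 minutes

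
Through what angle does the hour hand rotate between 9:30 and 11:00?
The hour hand moves 0.5 degrees per minute.
Time elapsed: 11:00 - 9:30 = 90 minutes
Angular displacement: 90 x 0.5 = 45 degrees

Final answer: 45 degrees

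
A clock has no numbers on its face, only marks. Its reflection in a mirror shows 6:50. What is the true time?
Reflection across the vertical (12-6) axis maps a hand at angle A degrees to (360 - A) degrees, which sends a reading of T minutes past 12:00 to (720 - T) minutes past 12:00.
Mirror reads 6:50 = 410 minutes past 12:00.
Actual time: (720 - 410) mod 720 = 310 minutes = 5:10.

Final answer: 5:10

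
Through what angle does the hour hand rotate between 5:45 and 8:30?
The hour hand moves 0.5 degrees per minute.
Time elapsed: 8:30 - 5:45 = 165 minutes
Angular displacement: 165 x 0.5 = 82.5 degrees

Final answer: 82.5 degrees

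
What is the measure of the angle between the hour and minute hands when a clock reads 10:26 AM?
Hour hand position: 10 x 30 + 26 x 0.5 = 313 degrees
Minute hand position: 26 x 6 = 156 degrees
Difference: |313 - 156| = 157 degrees
The angle between the hands is 157 degrees

Final answer: 157 degrees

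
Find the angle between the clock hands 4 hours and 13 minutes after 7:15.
First find the time 4 hours and 13 minutes after 7:15.
Total minutes: 7 x 60 + 15 + 4 x 60 + 13 = 688.
688 mod 720 = 688 minutes = 11:28.
Now compute the angle at 11:28:
Hour hand: 11 x 30 + 28 x 0.5 = 344 degrees
Minute hand: 28 x 6 = 168 degrees
Difference: |344 - 168| = 176 degrees
The angle is 176 degrees

Final answer: 176 degrees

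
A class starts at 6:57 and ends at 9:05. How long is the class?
From 6:57 to 9:05:
(9 x 60 + 5) - (6 x 60 + 57) = 545 - 417 = 128 minutes
= 2 hours and 8 minutes

Final answer: 2 hours and 8 minutes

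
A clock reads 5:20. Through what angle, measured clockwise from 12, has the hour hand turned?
The hour hand moves 30 degrees per hour and 0.5 degrees per minute.
At 5:20: (5) x 30 + 20 x 0.5 = 150 + 10 = 160 degrees

Final answer: 160 degrees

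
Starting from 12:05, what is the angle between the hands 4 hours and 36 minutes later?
First find the time 4 hours and 36 minutes after 12:05.
Total minutes: 12 x 60 + 5 + 4 x 60 + 36 = 1001.
1001 mod 720 = 281 minutes = 4:41.
Now compute the angle at 4:41:
Hour hand: 4 x 30 + 41 x 0.5 = 140.5 degrees
Minute hand: 41 x 6 = 246 degrees
Difference: |140.5 - 246| = 105.5 degrees
The angle is 105.5 degrees

Final answer: 105.5 degrees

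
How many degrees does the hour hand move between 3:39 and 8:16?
The hour hand moves 0.5 degrees per minute.
Time elapsed: 8:16 - 3:39 = 277 minutes
Angular displacement: 277 x 0.5 = 138.5 degrees

Final answer: 138.5 degrees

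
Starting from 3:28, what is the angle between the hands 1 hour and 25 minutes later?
First find the time 1 hour and 25 minutes after 3:28.
Total minutes: 3 x 60 + 28 + 1 x 60 + 25 = 293.
293 mod 720 = 293 minutes = 4:53.
Now compute the angle at 4:53:
Hour hand: 4 x 30 + 53 x 0.5 = 146.5 degrees
Minute hand: 53 x 6 = 318 degrees
Difference: |146.5 - 318| = 171.5 degrees
The angle is 171.5 degrees

Final answer: 171.5 degrees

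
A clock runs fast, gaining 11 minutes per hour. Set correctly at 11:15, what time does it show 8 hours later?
For every 60 true minutes, the faulty clock advances 60 + 11 = 71 minutes.
True elapsed: 8 hours = 480 minutes.
Faulty clock advances: 480 x 71/60 = 568 minutes (drift: 88 minutes ahead).
Shown time: 11:15 + 568 minutes = 8:43.

Final answer: 8:43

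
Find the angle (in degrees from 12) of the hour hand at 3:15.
The hour hand moves 30 degrees per hour and 0.5 degrees per minute.
At 3:15: (3) x 30 + 15 x 0.5 = 90 + 7.5 = 97.5 degrees

Final answer: 97.5 degrees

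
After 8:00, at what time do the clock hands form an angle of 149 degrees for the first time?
At t minutes past 8:00, the hour hand is at 30 x 8 + 0.5t degrees and the minute hand is at 6t degrees.
The smaller angle between them is 149 degrees when |30H - 5.5t| = 149 or |30H - 5.5t| = 211.
With H = 8, solve 30 x 8 - 5.5t = +/- target for each target:
  t = (30 x 8 - 149) / 5.5 = 16.55
  t = (30 x 8 + 149) / 5.5 = 70.73 (outside (0, 60))
  t = (30 x 8 - 211) / 5.5 = 5.27
  t = (30 x 8 + 211) / 5.5 = 82 (outside (0, 60))
Valid solutions in (0, 60): {5.27, 16.55} minutes.
The first occurrence is t = 5.27 minutes.
The hands form a 149-degree angle at 5.27 minutes past 8:00.

Final answer: 5.27 minutes past 8:00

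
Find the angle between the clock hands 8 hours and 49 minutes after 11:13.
First find the time 8 hours and 49 minutes after 11:13.
Total minutes: 11 x 60 + 13 + 8 x 60 + 49 = 1202.
1202 mod 720 = 482 minutes = 8:02.
Now compute the angle at 8:02:
Hour hand: 8 x 30 + 2 x 0.5 = 241 degrees
Minute hand: 2 x 6 = 12 degrees
Difference: |241 - 12| = 229 degrees
Smaller angle: 360 - 229 = 131 degrees

Final answer: 131 degrees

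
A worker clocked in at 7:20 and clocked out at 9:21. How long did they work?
From 7:20 to 9:21:
(9 x 60 + 21) - (7 x 60 + 20) = 561 - 440 = 121 minutes
= 2 hours and 1 minute

Final answer: 2 hours and 1 minute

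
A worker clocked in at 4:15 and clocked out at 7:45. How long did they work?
From 4:15 to 7:45:
(7 x 60 + 45) - (4 x 60 + 15) = 465 - 255 = 210 minutes
= 3 hours and 30 minutes

Final answer: 3 hours and 30 minutes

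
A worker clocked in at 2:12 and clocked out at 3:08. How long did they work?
From 2:12 to 3:08:
(3 x 60 + 8) - (2 x 60 + 12) = 188 - 132 = 56 minutes
= 56 minutes

Final answer: 56 minutes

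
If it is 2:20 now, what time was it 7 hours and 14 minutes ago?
Starting time: 2:20 = 140 total minutes past 12:00
Subtracting: 7 hours and 14 minutes = 434 minutes
140 - 434 = -294 (negative, add 12 hours = 720) = 426 minutes
= 7 hours and 6 minutes past 12:00 = 7:06

Final answer: 7:06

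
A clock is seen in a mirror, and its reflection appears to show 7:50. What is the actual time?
Reflection across the vertical (12-6) axis maps a hand at angle A degrees to (360 - A) degrees, which sends a reading of T minutes past 12:00 to (720 - T) minutes past 12:00.
Mirror reads 7:50 = 470 minutes past 12:00.
Actual time: (720 - 470) mod 720 = 250 minutes = 4:10.

Final answer: 4:10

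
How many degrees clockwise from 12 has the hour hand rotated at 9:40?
The hour hand moves 30 degrees per hour and 0.5 degrees per minute.
At 9:40: (9) x 30 + 40 x 0.5 = 270 + 20 = 290 degrees

Final answer: 290 degrees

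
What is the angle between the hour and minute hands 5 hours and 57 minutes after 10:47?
First find the time 5 hours and 57 minutes after 10:47.
Total minutes: 10 x 60 + 47 + 5 x 60 + 57 = 1004.
1004 mod 720 = 284 minutes = 4:44.
Now compute the angle at 4:44:
Hour hand: 4 x 30 + 44 x 0.5 = 142 degrees
Minute hand: 44 x 6 = 264 degrees
Difference: |142 - 264| = 122 degrees
The angle is 122 degrees

Final answer: 122 degrees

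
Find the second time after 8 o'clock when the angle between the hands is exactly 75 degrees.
At t minutes past 8:00, the hour hand is at 30 x 8 + 0.5t degrees and the minute hand is at 6t degrees.
The smaller angle between them is 75 degrees when |30H - 5.5t| = 75 or |30H - 5.5t| = 285.
With H = 8, solve 30 x 8 - 5.5t = +/- target for each target:
  t = (30 x 8 - 75) / 5.5 = 30
  t = (30 x 8 + 75) / 5.5 = 57.27
  t = (30 x 8 - 285) / 5.5 = -8.18 (outside (0, 60))
  t = (30 x 8 + 285) / 5.5 = 95.45 (outside (0, 60))
Valid solutions in (0, 60): {30, 57.27} minutes.
The second occurrence is t = 57.27 minutes.
The hands form a 75-degree angle at 57.27 minutes past 8:00.

Final answer: 57.27 minutes past 8:00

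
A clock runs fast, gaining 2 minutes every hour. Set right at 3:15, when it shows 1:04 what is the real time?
For every 60 true minutes, the faulty clock advances 62 minutes, so 1 faulty-clock minute corresponds to 60/62 true minutes.
From 3:15 to 1:04 on the faulty dial is 589 minutes.
True elapsed: 589 x 60/62 = 570 minutes = 9 hours and 30 minutes.
True time: 3:15 + 9 hours and 30 minutes = 12:45.

Final answer: 12:45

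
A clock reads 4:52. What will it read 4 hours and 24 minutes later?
Starting time: 4:52
Adding 24 minutes to 52 minutes: 52 + 24 = 76 minutes = 1 hour and 16 minutes
Adding 4 hours: 4 + 4 + 1 (carry) = 9
Final time: 9:16

Final answer: 9:16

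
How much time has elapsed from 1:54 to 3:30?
From 1:54 to 3:30:
(3 x 60 + 30) - (1 x 60 + 54) = 210 - 114 = 96 minutes
= 1 hour and 36 minutes

Final answer: 1 hour and 36 minutes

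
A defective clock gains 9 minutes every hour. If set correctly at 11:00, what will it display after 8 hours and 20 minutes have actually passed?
For every 60 true minutes, the faulty clock advances 60 + 9 = 69 minutes.
True elapsed: 8 hours and 20 minutes = 500 minutes.
Faulty clock advances: 500 x 69/60 = 575 minutes (drift: 75 minutes ahead).
Shown time: 11:00 + 575 minutes = 8:35.

Final answer: 8:35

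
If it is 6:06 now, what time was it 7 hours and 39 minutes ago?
Starting time: 6:06 = 366 total minutes past 12:00
Subtracting: 7 hours and 39 minutes = 459 minutes
366 - 459 = -93 (negative, add 12 hours = 720) = 627 minutes
= 10 hours and 27 minutes past 12:00 = 10:27

Final answer: 10:27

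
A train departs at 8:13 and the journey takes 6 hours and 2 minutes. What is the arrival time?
Starting time: 8:13
Adding 2 minutes to 13 minutes: 13 + 2 = 15 minutes
Adding 6 hours: 8 + 6 = 14 - 12 = 2
Final time: 2:15

Final answer: 2:15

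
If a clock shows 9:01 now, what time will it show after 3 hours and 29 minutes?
Starting time: 9:01
Adding 29 minutes to 1 minute: 1 + 29 = 30 minutes
Adding 3 hours: 9 + 3 = 12
Final time: 12:30

Final answer: 12:30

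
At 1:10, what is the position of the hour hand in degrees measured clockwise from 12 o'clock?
The hour hand moves 30 degrees per hour and 0.5 degrees per minute.
At 1:10: (1) x 30 + 10 x 0.5 = 30 + 5 = 35 degrees

Final answer: 35 degrees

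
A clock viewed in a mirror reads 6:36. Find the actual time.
Reflection across the vertical (12-6) axis maps a hand at angle A degrees to (360 - A) degrees, which sends a reading of T minutes past 12:00 to (720 - T) minutes past 12:00.
Mirror reads 6:36 = 396 minutes past 12:00.
Actual time: (720 - 396) mod 720 = 324 minutes = 5:24.

Final answer: 5:24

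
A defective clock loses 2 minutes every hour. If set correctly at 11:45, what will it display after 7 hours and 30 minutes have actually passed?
For every 60 true minutes, the faulty clock advances 60 - 2 = 58 minutes.
True elapsed: 7 hours and 30 minutes = 450 minutes.
Faulty clock advances: 450 x 58/60 = 435 minutes (drift: 15 minutes behind).
Shown time: 11:45 + 435 minutes = 7:00.

Final answer: 7:00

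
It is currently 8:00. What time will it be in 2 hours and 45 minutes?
Starting time: 8:00
Adding 45 minutes to 0 minutes: 0 + 45 = 45 minutes
Adding 2 hours: 8 + 2 = 10
Final time: 10:45

Final answer: 10:45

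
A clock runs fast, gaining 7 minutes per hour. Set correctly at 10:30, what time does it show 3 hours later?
For every 60 true minutes, the faulty clock advances 60 + 7 = 67 minutes.
True elapsed: 3 hours = 180 minutes.
Faulty clock advances: 180 x 67/60 = 201 minutes (drift: 21 minutes ahead).
Shown time: 10:30 + 201 minutes = 1:51.

Final answer: 1:51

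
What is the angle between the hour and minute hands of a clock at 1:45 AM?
Hour hand position: 1 x 30 + 45 x 0.5 = 52.5 degrees
Minute hand position: 45 x 6 = 270 degrees
Difference: |52.5 - 270| = 217.5 degrees
Since 217.5 > 180, the smaller angle is 360 - 217.5 = 142.5 degrees

Final answer: 142.5 degrees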